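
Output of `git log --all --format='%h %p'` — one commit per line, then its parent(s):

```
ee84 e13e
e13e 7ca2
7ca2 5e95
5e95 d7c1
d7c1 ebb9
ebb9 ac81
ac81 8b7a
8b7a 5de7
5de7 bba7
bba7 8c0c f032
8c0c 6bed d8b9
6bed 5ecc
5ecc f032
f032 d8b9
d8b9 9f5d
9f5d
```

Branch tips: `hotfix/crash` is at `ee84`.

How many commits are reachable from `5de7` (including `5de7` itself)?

Walking parent pointers from 5de7: reachable set = {5de7, 5ecc, 6bed, 8c0c, 9f5d, bba7, d8b9, f032}.
That is 8 commits.

8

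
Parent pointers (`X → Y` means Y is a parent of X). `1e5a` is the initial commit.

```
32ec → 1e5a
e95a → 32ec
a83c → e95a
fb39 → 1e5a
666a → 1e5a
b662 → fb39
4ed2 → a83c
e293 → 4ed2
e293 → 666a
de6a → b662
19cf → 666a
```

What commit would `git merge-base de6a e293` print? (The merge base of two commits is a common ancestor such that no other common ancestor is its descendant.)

Ancestors of de6a: {1e5a, b662, de6a, fb39}.
Ancestors of e293: {1e5a, 32ec, 4ed2, 666a, a83c, e293, e95a}.
Common ancestors: {1e5a}.
The only common ancestor is 1e5a, so it is the merge base.

1e5a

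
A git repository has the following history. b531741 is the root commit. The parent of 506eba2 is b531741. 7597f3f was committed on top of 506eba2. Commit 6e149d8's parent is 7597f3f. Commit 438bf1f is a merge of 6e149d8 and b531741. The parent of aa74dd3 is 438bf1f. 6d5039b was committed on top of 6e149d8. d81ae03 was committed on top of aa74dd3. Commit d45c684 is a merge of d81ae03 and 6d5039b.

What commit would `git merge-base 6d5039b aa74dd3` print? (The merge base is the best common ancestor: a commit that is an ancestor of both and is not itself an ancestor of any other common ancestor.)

Ancestors of 6d5039b: {506eba2, 6d5039b, 6e149d8, 7597f3f, b531741}.
Ancestors of aa74dd3: {438bf1f, 506eba2, 6e149d8, 7597f3f, aa74dd3, b531741}.
Common ancestors: {506eba2, 6e149d8, 7597f3f, b531741}.
Among these, 6e149d8 is not an ancestor of any other common ancestor — it is the merge base.

6e149d8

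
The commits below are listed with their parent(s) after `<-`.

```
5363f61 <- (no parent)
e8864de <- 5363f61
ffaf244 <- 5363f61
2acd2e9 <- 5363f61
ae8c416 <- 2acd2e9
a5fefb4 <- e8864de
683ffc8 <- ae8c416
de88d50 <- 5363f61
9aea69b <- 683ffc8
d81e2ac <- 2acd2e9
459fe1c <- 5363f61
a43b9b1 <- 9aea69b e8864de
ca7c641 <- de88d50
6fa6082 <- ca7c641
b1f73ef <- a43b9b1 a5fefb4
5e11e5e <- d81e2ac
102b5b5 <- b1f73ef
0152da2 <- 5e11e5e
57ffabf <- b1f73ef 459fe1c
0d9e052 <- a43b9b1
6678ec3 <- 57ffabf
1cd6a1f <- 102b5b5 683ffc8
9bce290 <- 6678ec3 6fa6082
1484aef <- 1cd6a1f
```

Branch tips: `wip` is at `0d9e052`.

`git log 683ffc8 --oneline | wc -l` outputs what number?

Walking parent pointers from 683ffc8: reachable set = {2acd2e9, 5363f61, 683ffc8, ae8c416}.
That is 4 commits.

4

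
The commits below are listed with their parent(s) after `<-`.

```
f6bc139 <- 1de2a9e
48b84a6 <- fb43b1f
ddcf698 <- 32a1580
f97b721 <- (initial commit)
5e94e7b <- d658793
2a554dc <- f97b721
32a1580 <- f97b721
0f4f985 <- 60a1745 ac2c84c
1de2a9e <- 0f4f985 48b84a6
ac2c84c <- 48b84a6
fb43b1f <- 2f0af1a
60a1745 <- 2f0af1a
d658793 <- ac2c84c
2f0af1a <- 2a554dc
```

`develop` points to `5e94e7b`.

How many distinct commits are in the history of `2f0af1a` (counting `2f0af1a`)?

Walking parent pointers from 2f0af1a: reachable set = {2a554dc, 2f0af1a, f97b721}.
That is 3 commits.

3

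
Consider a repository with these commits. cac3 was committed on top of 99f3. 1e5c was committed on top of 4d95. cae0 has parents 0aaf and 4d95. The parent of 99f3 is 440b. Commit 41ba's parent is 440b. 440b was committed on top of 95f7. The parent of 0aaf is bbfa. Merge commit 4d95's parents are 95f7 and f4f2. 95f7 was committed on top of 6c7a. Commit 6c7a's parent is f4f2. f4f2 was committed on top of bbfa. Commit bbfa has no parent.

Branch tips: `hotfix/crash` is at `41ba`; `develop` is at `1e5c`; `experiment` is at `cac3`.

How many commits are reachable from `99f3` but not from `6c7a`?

3

Reachable from 99f3: {440b, 6c7a, 95f7, 99f3, bbfa, f4f2}.
Reachable from 6c7a: {6c7a, bbfa, f4f2}.
In 99f3's history but not 6c7a's: {440b, 95f7, 99f3} — 3 commits.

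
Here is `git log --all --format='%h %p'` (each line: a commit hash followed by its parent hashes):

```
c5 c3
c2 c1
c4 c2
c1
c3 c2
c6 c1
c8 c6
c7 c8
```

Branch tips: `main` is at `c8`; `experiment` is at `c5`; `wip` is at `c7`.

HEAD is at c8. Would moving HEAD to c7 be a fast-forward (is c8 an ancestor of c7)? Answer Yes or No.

Yes

A fast-forward from c8 to c7 is possible iff c8 is an ancestor of c7.
Ancestors of c7: {c1, c6, c7, c8}.
c8 is among them, so fast-forward is possible.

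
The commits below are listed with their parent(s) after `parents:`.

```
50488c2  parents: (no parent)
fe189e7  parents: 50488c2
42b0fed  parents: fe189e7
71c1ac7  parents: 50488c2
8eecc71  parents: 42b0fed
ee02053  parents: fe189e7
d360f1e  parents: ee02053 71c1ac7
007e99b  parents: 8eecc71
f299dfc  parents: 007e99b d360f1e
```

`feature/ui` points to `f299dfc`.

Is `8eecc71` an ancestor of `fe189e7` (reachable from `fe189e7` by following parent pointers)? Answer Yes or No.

No

Ancestors of fe189e7: {50488c2, fe189e7}.
8eecc71 is not in that set, so it is not an ancestor of fe189e7.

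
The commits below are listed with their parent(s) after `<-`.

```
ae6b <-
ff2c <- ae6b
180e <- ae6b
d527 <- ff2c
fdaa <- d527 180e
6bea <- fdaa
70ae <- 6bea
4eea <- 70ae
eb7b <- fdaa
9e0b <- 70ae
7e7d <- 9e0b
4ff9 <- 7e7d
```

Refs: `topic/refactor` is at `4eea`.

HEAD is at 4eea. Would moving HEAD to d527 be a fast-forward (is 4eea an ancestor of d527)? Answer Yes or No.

No

A fast-forward from 4eea to d527 is possible iff 4eea is an ancestor of d527.
Ancestors of d527: {ae6b, d527, ff2c}.
4eea is not among them, so fast-forward is not possible.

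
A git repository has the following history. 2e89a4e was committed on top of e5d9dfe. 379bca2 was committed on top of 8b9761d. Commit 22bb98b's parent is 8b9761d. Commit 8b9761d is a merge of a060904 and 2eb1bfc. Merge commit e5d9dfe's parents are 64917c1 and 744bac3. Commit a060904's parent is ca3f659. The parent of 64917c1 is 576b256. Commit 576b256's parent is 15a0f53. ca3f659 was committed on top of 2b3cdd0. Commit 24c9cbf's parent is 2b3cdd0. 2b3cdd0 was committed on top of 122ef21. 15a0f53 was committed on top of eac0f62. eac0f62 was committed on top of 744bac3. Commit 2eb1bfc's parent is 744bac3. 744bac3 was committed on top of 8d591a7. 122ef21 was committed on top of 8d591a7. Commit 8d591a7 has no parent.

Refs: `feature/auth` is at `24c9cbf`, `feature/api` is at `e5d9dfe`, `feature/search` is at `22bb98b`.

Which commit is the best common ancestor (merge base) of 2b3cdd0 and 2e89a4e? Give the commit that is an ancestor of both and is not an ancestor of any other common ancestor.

Ancestors of 2b3cdd0: {122ef21, 2b3cdd0, 8d591a7}.
Ancestors of 2e89a4e: {15a0f53, 2e89a4e, 576b256, 64917c1, 744bac3, 8d591a7, e5d9dfe, eac0f62}.
Common ancestors: {8d591a7}.
The only common ancestor is 8d591a7, so it is the merge base.

8d591a7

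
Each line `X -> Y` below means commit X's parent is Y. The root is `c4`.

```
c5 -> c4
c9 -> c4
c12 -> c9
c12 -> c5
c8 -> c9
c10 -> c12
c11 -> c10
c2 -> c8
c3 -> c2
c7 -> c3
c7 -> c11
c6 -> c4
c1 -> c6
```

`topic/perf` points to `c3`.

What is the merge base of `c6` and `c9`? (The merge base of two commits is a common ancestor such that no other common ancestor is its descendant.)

Ancestors of c6: {c4, c6}.
Ancestors of c9: {c4, c9}.
Common ancestors: {c4}.
The only common ancestor is c4, so it is the merge base.

c4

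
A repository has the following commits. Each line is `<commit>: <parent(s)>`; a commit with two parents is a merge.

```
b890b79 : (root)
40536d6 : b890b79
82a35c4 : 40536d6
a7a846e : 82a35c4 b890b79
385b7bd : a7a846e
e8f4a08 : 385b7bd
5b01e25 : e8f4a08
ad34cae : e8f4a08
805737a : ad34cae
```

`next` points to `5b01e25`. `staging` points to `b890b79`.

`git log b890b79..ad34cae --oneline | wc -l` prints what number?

Reachable from ad34cae: {385b7bd, 40536d6, 82a35c4, a7a846e, ad34cae, b890b79, e8f4a08}.
Reachable from b890b79: {b890b79}.
In ad34cae's history but not b890b79's: {385b7bd, 40536d6, 82a35c4, a7a846e, ad34cae, e8f4a08} — 6 commits.

6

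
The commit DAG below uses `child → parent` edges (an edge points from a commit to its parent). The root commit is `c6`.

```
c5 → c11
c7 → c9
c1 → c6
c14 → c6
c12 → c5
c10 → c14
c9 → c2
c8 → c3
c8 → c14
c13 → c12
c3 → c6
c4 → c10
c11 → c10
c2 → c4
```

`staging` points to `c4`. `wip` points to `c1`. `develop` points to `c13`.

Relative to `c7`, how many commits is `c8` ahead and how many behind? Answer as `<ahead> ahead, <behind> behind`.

Reachable from c8: {c14, c3, c6, c8}.
Reachable from c7: {c10, c14, c2, c4, c6, c7, c9}.
Only in c8's history (ahead): {c3, c8} — 2.
Only in c7's history (behind): {c10, c2, c4, c7, c9} — 5.

2 ahead, 5 behind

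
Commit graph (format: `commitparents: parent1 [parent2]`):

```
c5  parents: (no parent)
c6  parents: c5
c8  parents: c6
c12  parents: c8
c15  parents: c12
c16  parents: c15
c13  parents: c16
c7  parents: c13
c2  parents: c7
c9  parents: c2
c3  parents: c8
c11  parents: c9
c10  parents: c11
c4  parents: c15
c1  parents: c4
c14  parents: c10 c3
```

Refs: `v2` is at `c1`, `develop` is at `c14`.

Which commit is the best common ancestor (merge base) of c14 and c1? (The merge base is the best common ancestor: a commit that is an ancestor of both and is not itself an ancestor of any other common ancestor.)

Ancestors of c14: {c10, c11, c12, c13, c14, c15, c16, c2, c3, c5, c6, c7, c8, c9}.
Ancestors of c1: {c1, c12, c15, c4, c5, c6, c8}.
Common ancestors: {c12, c15, c5, c6, c8}.
Among these, c15 is not an ancestor of any other common ancestor — it is the merge base.

c15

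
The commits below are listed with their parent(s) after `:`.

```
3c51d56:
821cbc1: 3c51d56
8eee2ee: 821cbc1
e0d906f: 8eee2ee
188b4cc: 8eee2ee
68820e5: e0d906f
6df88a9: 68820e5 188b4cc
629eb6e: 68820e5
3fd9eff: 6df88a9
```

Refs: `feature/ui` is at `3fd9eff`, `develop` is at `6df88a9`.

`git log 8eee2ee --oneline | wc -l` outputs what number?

3

Walking parent pointers from 8eee2ee: reachable set = {3c51d56, 821cbc1, 8eee2ee}.
That is 3 commits.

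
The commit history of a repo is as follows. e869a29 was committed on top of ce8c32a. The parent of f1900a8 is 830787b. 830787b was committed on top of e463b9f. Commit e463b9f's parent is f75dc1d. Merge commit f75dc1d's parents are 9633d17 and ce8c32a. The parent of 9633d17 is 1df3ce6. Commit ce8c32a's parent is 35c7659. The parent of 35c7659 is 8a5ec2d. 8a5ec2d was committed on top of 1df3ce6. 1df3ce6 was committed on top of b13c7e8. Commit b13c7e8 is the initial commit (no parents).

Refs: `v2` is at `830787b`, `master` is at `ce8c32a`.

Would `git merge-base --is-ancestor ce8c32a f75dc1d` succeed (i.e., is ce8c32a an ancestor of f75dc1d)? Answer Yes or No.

Yes

Ancestors of f75dc1d (commits reachable by following parents): {1df3ce6, 35c7659, 8a5ec2d, 9633d17, b13c7e8, ce8c32a, f75dc1d}.
ce8c32a is in that set, so it is an ancestor of f75dc1d.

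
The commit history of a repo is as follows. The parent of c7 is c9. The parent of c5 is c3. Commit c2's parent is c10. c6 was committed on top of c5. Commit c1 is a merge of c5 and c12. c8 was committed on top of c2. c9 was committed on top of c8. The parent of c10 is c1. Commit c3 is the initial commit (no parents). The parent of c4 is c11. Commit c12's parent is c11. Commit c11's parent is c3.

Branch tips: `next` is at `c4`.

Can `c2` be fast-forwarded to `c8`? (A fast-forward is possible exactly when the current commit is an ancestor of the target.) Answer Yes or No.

A fast-forward from c2 to c8 is possible iff c2 is an ancestor of c8.
Ancestors of c8: {c1, c10, c11, c12, c2, c3, c5, c8}.
c2 is among them, so fast-forward is possible.

Yes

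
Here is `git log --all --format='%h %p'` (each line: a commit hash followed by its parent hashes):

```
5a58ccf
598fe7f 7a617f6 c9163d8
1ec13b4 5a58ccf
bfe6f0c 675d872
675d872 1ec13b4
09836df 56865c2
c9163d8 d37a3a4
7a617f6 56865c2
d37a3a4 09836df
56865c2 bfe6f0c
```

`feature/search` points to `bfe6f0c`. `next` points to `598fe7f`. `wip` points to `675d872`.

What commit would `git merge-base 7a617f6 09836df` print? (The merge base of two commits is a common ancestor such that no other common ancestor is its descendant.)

Ancestors of 7a617f6: {1ec13b4, 56865c2, 5a58ccf, 675d872, 7a617f6, bfe6f0c}.
Ancestors of 09836df: {09836df, 1ec13b4, 56865c2, 5a58ccf, 675d872, bfe6f0c}.
Common ancestors: {1ec13b4, 56865c2, 5a58ccf, 675d872, bfe6f0c}.
Among these, 56865c2 is not an ancestor of any other common ancestor — it is the merge base.

56865c2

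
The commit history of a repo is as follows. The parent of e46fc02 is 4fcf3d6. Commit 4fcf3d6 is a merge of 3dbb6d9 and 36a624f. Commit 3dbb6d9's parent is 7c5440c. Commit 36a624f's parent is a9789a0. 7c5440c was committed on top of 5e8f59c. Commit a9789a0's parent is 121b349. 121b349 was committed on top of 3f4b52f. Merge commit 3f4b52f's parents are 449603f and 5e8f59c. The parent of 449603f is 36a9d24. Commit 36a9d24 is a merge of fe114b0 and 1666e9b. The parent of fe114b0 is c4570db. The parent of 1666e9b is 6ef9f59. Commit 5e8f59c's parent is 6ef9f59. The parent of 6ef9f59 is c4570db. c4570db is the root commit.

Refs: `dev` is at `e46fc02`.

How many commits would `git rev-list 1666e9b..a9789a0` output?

Reachable from a9789a0: {121b349, 1666e9b, 36a9d24, 3f4b52f, 449603f, 5e8f59c, 6ef9f59, a9789a0, c4570db, fe114b0}.
Reachable from 1666e9b: {1666e9b, 6ef9f59, c4570db}.
In a9789a0's history but not 1666e9b's: {121b349, 36a9d24, 3f4b52f, 449603f, 5e8f59c, a9789a0, fe114b0} — 7 commits.

7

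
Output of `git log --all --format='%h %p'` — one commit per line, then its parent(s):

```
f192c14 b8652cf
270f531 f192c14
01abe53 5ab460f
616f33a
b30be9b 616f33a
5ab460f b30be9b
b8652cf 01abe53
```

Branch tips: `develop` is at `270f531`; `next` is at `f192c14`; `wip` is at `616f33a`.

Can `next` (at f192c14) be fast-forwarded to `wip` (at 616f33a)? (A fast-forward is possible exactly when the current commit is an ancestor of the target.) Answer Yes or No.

A fast-forward from f192c14 to 616f33a is possible iff f192c14 is an ancestor of 616f33a.
Ancestors of 616f33a: {616f33a}.
f192c14 is not among them, so fast-forward is not possible.

No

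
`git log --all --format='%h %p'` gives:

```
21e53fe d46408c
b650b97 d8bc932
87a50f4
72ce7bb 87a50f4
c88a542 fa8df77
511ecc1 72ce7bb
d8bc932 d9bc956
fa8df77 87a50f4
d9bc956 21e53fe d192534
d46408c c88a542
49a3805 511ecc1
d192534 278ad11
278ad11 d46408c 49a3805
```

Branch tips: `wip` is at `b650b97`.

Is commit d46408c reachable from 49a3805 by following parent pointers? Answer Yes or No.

No

Ancestors of 49a3805: {49a3805, 511ecc1, 72ce7bb, 87a50f4}.
d46408c is not in that set, so it is not an ancestor of 49a3805.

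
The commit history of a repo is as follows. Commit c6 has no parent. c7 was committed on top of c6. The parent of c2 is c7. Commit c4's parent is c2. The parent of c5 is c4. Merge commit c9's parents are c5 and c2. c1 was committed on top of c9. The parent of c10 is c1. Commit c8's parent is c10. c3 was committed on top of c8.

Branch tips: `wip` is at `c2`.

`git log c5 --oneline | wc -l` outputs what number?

Walking parent pointers from c5: reachable set = {c2, c4, c5, c6, c7}.
That is 5 commits.

5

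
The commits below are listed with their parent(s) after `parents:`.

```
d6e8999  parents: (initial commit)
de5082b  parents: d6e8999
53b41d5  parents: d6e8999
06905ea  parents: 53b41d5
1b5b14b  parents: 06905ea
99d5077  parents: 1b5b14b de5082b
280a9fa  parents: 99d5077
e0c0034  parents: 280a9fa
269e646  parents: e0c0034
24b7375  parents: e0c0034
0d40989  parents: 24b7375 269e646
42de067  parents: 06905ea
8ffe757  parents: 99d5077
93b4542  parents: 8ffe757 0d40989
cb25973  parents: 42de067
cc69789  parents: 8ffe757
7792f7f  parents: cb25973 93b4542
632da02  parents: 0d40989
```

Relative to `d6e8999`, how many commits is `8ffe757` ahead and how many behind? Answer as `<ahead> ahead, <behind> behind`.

Reachable from 8ffe757: {06905ea, 1b5b14b, 53b41d5, 8ffe757, 99d5077, d6e8999, de5082b}.
Reachable from d6e8999: {d6e8999}.
Only in 8ffe757's history (ahead): {06905ea, 1b5b14b, 53b41d5, 8ffe757, 99d5077, de5082b} — 6.
Only in d6e8999's history (behind): {} — 0.

6 ahead, 0 behind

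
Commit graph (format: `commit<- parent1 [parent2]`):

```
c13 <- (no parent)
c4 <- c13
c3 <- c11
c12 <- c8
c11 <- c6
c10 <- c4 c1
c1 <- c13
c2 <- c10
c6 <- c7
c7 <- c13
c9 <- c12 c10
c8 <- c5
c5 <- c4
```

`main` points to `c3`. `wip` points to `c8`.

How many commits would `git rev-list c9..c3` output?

4

Reachable from c3: {c11, c13, c3, c6, c7}.
Reachable from c9: {c1, c10, c12, c13, c4, c5, c8, c9}.
In c3's history but not c9's: {c11, c3, c6, c7} — 4 commits.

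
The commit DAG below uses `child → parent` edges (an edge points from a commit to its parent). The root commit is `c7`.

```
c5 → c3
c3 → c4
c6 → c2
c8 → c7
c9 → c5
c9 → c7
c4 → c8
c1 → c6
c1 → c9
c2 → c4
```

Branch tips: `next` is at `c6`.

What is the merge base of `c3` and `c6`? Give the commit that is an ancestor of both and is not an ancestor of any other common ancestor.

c4

Ancestors of c3: {c3, c4, c7, c8}.
Ancestors of c6: {c2, c4, c6, c7, c8}.
Common ancestors: {c4, c7, c8}.
Among these, c4 is not an ancestor of any other common ancestor — it is the merge base.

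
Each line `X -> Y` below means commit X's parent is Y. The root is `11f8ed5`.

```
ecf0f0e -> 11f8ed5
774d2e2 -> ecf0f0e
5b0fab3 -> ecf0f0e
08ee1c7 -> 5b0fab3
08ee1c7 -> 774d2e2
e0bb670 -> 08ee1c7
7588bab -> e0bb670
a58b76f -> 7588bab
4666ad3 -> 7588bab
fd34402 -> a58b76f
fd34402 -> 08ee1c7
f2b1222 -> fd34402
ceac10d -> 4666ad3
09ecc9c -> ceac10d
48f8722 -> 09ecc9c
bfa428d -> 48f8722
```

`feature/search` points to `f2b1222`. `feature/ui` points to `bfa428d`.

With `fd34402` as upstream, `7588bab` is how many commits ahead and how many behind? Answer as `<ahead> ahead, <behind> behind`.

0 ahead, 2 behind

Reachable from 7588bab: {08ee1c7, 11f8ed5, 5b0fab3, 7588bab, 774d2e2, e0bb670, ecf0f0e}.
Reachable from fd34402: {08ee1c7, 11f8ed5, 5b0fab3, 7588bab, 774d2e2, a58b76f, e0bb670, ecf0f0e, fd34402}.
Only in 7588bab's history (ahead): {} — 0.
Only in fd34402's history (behind): {a58b76f, fd34402} — 2.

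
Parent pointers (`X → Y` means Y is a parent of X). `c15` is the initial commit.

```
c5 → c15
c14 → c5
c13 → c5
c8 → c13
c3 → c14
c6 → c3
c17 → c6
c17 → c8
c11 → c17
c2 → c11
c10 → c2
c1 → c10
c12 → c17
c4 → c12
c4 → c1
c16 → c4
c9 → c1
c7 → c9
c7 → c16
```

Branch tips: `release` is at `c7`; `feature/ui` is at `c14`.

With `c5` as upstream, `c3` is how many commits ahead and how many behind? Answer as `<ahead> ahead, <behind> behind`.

Reachable from c3: {c14, c15, c3, c5}.
Reachable from c5: {c15, c5}.
Only in c3's history (ahead): {c14, c3} — 2.
Only in c5's history (behind): {} — 0.

2 ahead, 0 behind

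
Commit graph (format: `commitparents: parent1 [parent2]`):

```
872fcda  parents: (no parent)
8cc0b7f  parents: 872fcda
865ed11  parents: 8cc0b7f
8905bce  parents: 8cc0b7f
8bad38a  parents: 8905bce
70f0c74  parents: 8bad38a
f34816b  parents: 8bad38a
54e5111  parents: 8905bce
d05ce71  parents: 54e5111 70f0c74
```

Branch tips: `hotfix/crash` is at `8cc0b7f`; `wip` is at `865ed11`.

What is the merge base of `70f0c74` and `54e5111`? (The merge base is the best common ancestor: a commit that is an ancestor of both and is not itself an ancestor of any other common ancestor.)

Ancestors of 70f0c74: {70f0c74, 872fcda, 8905bce, 8bad38a, 8cc0b7f}.
Ancestors of 54e5111: {54e5111, 872fcda, 8905bce, 8cc0b7f}.
Common ancestors: {872fcda, 8905bce, 8cc0b7f}.
Among these, 8905bce is not an ancestor of any other common ancestor — it is the merge base.

8905bce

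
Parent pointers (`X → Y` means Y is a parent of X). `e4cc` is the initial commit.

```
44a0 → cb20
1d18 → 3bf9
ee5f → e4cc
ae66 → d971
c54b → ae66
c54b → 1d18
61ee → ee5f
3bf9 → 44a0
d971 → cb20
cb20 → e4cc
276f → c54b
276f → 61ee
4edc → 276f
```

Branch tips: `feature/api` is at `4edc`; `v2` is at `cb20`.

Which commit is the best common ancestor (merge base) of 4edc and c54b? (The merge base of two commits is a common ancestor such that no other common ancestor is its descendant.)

Ancestors of 4edc: {1d18, 276f, 3bf9, 44a0, 4edc, 61ee, ae66, c54b, cb20, d971, e4cc, ee5f}.
Ancestors of c54b: {1d18, 3bf9, 44a0, ae66, c54b, cb20, d971, e4cc}.
Common ancestors: {1d18, 3bf9, 44a0, ae66, c54b, cb20, d971, e4cc}.
Among these, c54b is not an ancestor of any other common ancestor — it is the merge base.

c54b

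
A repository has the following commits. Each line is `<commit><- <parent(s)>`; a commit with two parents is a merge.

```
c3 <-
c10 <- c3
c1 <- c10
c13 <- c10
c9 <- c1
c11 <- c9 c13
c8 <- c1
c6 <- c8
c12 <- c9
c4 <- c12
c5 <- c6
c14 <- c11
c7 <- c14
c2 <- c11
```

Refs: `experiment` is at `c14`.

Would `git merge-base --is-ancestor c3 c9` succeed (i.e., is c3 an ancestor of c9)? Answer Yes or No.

Yes

Ancestors of c9 (commits reachable by following parents): {c1, c10, c3, c9}.
c3 is in that set, so it is an ancestor of c9.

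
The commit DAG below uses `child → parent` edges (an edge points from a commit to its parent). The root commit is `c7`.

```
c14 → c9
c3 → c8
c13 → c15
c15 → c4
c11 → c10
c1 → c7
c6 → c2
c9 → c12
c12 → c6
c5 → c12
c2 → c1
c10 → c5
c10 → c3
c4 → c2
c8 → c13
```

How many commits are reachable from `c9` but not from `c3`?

Reachable from c9: {c1, c12, c2, c6, c7, c9}.
Reachable from c3: {c1, c13, c15, c2, c3, c4, c7, c8}.
In c9's history but not c3's: {c12, c6, c9} — 3 commits.

3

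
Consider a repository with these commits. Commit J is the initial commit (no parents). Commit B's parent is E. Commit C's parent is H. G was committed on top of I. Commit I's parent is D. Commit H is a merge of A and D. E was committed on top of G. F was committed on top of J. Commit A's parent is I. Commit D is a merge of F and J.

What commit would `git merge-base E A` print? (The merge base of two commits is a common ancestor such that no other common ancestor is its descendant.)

I

Ancestors of E: {D, E, F, G, I, J}.
Ancestors of A: {A, D, F, I, J}.
Common ancestors: {D, F, I, J}.
Among these, I is not an ancestor of any other common ancestor — it is the merge base.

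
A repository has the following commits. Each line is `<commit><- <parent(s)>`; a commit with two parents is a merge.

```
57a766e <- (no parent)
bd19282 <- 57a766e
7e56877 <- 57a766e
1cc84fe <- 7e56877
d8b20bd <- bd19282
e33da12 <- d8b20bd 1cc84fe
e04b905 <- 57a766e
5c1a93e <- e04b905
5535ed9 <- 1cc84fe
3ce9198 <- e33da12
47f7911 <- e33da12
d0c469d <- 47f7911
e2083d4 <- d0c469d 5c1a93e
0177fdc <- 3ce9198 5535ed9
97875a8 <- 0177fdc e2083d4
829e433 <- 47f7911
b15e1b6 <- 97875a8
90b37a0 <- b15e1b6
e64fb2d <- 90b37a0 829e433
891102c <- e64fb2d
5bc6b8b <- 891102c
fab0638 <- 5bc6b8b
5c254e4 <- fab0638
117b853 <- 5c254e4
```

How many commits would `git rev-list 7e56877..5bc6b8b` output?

19

Reachable from 5bc6b8b: {0177fdc, 1cc84fe, 3ce9198, 47f7911, 5535ed9, 57a766e, 5bc6b8b, 5c1a93e, 7e56877, 829e433, 891102c, 90b37a0, 97875a8, b15e1b6, bd19282, d0c469d, d8b20bd, e04b905, e2083d4, e33da12, e64fb2d}.
Reachable from 7e56877: {57a766e, 7e56877}.
In 5bc6b8b's history but not 7e56877's: {0177fdc, 1cc84fe, 3ce9198, 47f7911, 5535ed9, 5bc6b8b, 5c1a93e, 829e433, 891102c, 90b37a0, 97875a8, b15e1b6, bd19282, d0c469d, d8b20bd, e04b905, e2083d4, e33da12, e64fb2d} — 19 commits.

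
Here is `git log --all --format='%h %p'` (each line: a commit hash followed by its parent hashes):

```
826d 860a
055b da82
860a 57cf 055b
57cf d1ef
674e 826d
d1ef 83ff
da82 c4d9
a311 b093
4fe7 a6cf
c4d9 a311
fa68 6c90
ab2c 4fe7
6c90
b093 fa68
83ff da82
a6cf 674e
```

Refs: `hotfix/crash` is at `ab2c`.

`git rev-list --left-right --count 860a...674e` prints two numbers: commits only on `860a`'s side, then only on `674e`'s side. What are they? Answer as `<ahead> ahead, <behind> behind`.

Reachable from 860a: {055b, 57cf, 6c90, 83ff, 860a, a311, b093, c4d9, d1ef, da82, fa68}.
Reachable from 674e: {055b, 57cf, 674e, 6c90, 826d, 83ff, 860a, a311, b093, c4d9, d1ef, da82, fa68}.
Only in 860a's history (ahead): {} — 0.
Only in 674e's history (behind): {674e, 826d} — 2.

0 ahead, 2 behind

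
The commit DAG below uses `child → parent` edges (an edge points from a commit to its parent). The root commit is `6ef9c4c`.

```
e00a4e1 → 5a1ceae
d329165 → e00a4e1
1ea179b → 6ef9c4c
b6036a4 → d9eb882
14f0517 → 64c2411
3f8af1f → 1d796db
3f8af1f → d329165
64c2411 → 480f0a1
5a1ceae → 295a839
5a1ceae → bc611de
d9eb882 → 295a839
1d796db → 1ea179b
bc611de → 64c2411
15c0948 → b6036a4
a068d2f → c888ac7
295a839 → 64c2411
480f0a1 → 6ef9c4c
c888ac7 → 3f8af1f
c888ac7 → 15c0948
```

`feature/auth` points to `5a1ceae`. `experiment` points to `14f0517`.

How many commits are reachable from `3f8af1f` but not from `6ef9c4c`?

10

Reachable from 3f8af1f: {1d796db, 1ea179b, 295a839, 3f8af1f, 480f0a1, 5a1ceae, 64c2411, 6ef9c4c, bc611de, d329165, e00a4e1}.
Reachable from 6ef9c4c: {6ef9c4c}.
In 3f8af1f's history but not 6ef9c4c's: {1d796db, 1ea179b, 295a839, 3f8af1f, 480f0a1, 5a1ceae, 64c2411, bc611de, d329165, e00a4e1} — 10 commits.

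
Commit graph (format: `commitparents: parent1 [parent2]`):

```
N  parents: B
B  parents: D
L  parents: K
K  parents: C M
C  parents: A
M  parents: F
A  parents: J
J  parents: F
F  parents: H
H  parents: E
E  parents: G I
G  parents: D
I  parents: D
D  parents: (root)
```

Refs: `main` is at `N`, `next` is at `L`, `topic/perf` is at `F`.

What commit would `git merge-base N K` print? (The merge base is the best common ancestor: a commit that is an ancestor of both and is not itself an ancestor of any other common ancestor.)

D

Ancestors of N: {B, D, N}.
Ancestors of K: {A, C, D, E, F, G, H, I, J, K, M}.
Common ancestors: {D}.
The only common ancestor is D, so it is the merge base.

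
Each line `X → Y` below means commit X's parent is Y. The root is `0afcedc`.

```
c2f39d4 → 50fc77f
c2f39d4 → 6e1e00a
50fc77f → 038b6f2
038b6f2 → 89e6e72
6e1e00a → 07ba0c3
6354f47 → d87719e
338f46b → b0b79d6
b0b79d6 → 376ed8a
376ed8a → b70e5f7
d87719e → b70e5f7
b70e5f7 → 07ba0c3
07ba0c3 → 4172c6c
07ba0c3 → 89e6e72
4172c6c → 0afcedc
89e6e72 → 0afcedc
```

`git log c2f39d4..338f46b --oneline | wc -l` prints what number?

Reachable from 338f46b: {07ba0c3, 0afcedc, 338f46b, 376ed8a, 4172c6c, 89e6e72, b0b79d6, b70e5f7}.
Reachable from c2f39d4: {038b6f2, 07ba0c3, 0afcedc, 4172c6c, 50fc77f, 6e1e00a, 89e6e72, c2f39d4}.
In 338f46b's history but not c2f39d4's: {338f46b, 376ed8a, b0b79d6, b70e5f7} — 4 commits.

4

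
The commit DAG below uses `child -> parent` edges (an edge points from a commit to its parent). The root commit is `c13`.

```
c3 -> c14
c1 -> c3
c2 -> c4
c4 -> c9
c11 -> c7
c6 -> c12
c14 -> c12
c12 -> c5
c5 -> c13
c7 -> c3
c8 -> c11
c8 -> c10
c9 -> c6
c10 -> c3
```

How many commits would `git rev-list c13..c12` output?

Reachable from c12: {c12, c13, c5}.
Reachable from c13: {c13}.
In c12's history but not c13's: {c12, c5} — 2 commits.

2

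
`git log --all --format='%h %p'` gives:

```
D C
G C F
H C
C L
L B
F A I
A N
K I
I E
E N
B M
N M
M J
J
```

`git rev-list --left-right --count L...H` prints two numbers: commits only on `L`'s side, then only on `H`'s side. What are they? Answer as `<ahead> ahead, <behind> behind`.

0 ahead, 2 behind

Reachable from L: {B, J, L, M}.
Reachable from H: {B, C, H, J, L, M}.
Only in L's history (ahead): {} — 0.
Only in H's history (behind): {C, H} — 2.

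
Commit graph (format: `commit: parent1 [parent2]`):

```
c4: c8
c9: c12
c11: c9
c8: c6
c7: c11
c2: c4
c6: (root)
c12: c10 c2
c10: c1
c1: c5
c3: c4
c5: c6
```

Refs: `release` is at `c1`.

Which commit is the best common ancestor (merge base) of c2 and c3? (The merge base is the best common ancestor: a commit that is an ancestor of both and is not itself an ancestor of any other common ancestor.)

Ancestors of c2: {c2, c4, c6, c8}.
Ancestors of c3: {c3, c4, c6, c8}.
Common ancestors: {c4, c6, c8}.
Among these, c4 is not an ancestor of any other common ancestor — it is the merge base.

c4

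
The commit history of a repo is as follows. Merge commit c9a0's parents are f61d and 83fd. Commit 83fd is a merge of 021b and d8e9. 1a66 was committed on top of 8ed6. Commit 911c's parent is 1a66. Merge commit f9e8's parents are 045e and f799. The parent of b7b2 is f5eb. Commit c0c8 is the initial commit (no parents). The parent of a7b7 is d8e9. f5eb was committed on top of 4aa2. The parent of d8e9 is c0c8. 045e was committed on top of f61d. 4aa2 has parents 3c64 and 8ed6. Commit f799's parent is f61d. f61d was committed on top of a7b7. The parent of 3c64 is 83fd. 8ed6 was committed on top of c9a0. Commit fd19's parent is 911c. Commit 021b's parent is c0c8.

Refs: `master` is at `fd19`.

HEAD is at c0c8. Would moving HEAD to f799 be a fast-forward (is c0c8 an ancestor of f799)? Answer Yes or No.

A fast-forward from c0c8 to f799 is possible iff c0c8 is an ancestor of f799.
Ancestors of f799: {a7b7, c0c8, d8e9, f61d, f799}.
c0c8 is among them, so fast-forward is possible.

Yes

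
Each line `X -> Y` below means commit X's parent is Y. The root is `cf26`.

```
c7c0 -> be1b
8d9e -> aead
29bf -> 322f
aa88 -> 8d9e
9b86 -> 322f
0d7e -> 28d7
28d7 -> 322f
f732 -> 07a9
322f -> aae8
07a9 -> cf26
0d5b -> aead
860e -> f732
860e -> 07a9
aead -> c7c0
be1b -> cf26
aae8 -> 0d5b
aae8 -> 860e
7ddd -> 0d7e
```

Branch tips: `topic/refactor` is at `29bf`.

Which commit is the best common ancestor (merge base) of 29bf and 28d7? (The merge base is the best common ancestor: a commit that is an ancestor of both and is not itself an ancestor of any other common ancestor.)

322f

Ancestors of 29bf: {07a9, 0d5b, 29bf, 322f, 860e, aae8, aead, be1b, c7c0, cf26, f732}.
Ancestors of 28d7: {07a9, 0d5b, 28d7, 322f, 860e, aae8, aead, be1b, c7c0, cf26, f732}.
Common ancestors: {07a9, 0d5b, 322f, 860e, aae8, aead, be1b, c7c0, cf26, f732}.
Among these, 322f is not an ancestor of any other common ancestor — it is the merge base.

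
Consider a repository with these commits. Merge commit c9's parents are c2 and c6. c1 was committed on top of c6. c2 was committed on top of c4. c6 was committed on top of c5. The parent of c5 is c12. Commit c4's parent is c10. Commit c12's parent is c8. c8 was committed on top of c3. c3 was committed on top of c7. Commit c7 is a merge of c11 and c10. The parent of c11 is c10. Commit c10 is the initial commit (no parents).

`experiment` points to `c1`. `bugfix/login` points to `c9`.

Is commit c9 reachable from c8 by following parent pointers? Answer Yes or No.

Ancestors of c8: {c10, c11, c3, c7, c8}.
c9 is not in that set, so it is not an ancestor of c8.

No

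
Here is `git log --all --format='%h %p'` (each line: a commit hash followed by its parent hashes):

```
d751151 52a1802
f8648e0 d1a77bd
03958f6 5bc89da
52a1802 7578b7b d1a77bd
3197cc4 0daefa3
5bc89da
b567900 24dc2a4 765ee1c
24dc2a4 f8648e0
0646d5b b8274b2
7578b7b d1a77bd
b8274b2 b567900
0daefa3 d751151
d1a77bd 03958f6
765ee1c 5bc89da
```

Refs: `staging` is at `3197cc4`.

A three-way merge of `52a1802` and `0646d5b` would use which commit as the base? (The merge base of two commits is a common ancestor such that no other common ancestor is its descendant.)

d1a77bd

Ancestors of 52a1802: {03958f6, 52a1802, 5bc89da, 7578b7b, d1a77bd}.
Ancestors of 0646d5b: {03958f6, 0646d5b, 24dc2a4, 5bc89da, 765ee1c, b567900, b8274b2, d1a77bd, f8648e0}.
Common ancestors: {03958f6, 5bc89da, d1a77bd}.
Among these, d1a77bd is not an ancestor of any other common ancestor — it is the merge base.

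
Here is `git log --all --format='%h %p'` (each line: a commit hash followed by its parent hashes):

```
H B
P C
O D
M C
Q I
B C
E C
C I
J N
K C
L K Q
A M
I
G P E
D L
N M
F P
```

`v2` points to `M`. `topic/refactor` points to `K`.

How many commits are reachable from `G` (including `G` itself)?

5

Walking parent pointers from G: reachable set = {C, E, G, I, P}.
That is 5 commits.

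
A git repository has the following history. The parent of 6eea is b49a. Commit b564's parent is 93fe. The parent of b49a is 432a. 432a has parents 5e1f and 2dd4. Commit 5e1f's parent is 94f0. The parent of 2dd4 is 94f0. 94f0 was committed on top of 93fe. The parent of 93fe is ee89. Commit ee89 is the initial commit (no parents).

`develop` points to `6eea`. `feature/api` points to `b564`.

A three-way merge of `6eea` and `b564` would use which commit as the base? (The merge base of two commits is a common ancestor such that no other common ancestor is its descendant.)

Ancestors of 6eea: {2dd4, 432a, 5e1f, 6eea, 93fe, 94f0, b49a, ee89}.
Ancestors of b564: {93fe, b564, ee89}.
Common ancestors: {93fe, ee89}.
Among these, 93fe is not an ancestor of any other common ancestor — it is the merge base.

93fe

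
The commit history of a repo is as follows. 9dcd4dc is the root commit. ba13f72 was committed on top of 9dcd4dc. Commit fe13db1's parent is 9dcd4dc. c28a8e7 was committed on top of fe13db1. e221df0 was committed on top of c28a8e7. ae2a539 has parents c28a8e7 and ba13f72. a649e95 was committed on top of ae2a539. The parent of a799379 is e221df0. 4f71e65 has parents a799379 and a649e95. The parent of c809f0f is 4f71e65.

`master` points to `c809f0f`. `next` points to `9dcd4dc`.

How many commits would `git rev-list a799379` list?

Walking parent pointers from a799379: reachable set = {9dcd4dc, a799379, c28a8e7, e221df0, fe13db1}.
That is 5 commits.

5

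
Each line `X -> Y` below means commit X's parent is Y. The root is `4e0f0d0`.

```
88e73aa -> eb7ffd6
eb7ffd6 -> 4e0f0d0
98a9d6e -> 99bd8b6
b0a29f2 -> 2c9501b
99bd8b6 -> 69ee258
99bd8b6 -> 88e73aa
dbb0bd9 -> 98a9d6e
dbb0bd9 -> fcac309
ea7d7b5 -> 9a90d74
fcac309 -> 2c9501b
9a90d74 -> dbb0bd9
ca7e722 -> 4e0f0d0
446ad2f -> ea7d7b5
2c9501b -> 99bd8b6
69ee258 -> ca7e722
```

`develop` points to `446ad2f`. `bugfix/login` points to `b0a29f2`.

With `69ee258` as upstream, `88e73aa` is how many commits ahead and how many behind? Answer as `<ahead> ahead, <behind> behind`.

2 ahead, 2 behind

Reachable from 88e73aa: {4e0f0d0, 88e73aa, eb7ffd6}.
Reachable from 69ee258: {4e0f0d0, 69ee258, ca7e722}.
Only in 88e73aa's history (ahead): {88e73aa, eb7ffd6} — 2.
Only in 69ee258's history (behind): {69ee258, ca7e722} — 2.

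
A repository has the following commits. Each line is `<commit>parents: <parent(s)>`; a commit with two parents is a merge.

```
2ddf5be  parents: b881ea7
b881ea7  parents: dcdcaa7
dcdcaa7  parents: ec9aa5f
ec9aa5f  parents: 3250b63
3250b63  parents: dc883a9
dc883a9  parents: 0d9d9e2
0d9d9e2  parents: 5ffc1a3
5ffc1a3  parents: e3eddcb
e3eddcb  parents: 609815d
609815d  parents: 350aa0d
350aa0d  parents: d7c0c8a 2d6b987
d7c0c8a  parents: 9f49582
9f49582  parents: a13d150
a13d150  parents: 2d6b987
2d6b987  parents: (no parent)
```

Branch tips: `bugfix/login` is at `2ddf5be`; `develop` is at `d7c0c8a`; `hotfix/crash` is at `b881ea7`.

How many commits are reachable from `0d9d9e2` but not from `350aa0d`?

4

Reachable from 0d9d9e2: {0d9d9e2, 2d6b987, 350aa0d, 5ffc1a3, 609815d, 9f49582, a13d150, d7c0c8a, e3eddcb}.
Reachable from 350aa0d: {2d6b987, 350aa0d, 9f49582, a13d150, d7c0c8a}.
In 0d9d9e2's history but not 350aa0d's: {0d9d9e2, 5ffc1a3, 609815d, e3eddcb} — 4 commits.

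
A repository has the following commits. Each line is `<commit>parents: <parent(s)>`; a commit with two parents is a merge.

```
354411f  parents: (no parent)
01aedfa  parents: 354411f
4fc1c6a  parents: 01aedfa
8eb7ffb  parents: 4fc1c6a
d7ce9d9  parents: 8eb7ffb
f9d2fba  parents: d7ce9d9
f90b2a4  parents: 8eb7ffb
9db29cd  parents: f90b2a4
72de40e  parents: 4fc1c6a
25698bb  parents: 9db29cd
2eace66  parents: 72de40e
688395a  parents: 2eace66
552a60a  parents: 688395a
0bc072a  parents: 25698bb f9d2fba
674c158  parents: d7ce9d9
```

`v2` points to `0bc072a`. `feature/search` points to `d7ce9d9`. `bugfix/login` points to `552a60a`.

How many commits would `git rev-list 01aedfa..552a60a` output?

5

Reachable from 552a60a: {01aedfa, 2eace66, 354411f, 4fc1c6a, 552a60a, 688395a, 72de40e}.
Reachable from 01aedfa: {01aedfa, 354411f}.
In 552a60a's history but not 01aedfa's: {2eace66, 4fc1c6a, 552a60a, 688395a, 72de40e} — 5 commits.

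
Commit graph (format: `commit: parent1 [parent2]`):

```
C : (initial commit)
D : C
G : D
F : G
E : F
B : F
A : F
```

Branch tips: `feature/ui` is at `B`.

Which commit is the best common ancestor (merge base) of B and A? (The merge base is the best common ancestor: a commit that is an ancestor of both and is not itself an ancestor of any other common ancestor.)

F

Ancestors of B: {B, C, D, F, G}.
Ancestors of A: {A, C, D, F, G}.
Common ancestors: {C, D, F, G}.
Among these, F is not an ancestor of any other common ancestor — it is the merge base.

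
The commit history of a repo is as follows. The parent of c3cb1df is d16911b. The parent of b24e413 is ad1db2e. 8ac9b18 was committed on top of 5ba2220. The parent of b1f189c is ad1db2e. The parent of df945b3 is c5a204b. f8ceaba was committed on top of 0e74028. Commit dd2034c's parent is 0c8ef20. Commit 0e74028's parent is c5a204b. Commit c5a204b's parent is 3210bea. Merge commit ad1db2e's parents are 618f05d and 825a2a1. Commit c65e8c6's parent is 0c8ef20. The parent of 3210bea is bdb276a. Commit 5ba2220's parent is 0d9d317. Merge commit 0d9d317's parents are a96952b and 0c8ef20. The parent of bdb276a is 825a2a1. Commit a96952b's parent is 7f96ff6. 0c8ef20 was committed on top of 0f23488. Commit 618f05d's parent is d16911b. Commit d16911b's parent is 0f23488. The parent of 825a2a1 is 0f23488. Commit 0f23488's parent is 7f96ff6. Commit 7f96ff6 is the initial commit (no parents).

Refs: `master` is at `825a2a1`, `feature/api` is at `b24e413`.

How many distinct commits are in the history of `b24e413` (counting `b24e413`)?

7

Walking parent pointers from b24e413: reachable set = {0f23488, 618f05d, 7f96ff6, 825a2a1, ad1db2e, b24e413, d16911b}.
That is 7 commits.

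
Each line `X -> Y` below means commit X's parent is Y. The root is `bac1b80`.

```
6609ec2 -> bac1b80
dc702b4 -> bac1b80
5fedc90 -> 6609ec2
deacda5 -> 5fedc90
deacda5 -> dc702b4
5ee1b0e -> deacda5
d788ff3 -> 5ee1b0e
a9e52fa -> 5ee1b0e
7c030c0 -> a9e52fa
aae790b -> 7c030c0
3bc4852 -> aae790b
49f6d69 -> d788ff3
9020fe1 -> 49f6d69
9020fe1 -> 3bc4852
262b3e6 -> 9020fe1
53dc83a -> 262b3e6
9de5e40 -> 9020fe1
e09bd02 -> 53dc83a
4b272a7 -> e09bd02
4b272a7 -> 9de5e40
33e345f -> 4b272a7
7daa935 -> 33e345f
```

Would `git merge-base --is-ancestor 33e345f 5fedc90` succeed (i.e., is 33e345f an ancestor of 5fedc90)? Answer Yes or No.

Ancestors of 5fedc90: {5fedc90, 6609ec2, bac1b80}.
33e345f is not in that set, so it is not an ancestor of 5fedc90.

No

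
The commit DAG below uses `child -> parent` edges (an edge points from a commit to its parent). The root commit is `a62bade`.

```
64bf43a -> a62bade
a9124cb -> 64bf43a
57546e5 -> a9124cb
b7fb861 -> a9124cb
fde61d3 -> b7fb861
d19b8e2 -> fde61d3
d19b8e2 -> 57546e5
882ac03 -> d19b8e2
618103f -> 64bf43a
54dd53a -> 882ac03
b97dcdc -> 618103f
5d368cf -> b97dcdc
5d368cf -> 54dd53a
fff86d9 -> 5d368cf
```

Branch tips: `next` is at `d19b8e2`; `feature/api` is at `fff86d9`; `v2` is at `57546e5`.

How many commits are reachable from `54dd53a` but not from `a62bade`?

8

Reachable from 54dd53a: {54dd53a, 57546e5, 64bf43a, 882ac03, a62bade, a9124cb, b7fb861, d19b8e2, fde61d3}.
Reachable from a62bade: {a62bade}.
In 54dd53a's history but not a62bade's: {54dd53a, 57546e5, 64bf43a, 882ac03, a9124cb, b7fb861, d19b8e2, fde61d3} — 8 commits.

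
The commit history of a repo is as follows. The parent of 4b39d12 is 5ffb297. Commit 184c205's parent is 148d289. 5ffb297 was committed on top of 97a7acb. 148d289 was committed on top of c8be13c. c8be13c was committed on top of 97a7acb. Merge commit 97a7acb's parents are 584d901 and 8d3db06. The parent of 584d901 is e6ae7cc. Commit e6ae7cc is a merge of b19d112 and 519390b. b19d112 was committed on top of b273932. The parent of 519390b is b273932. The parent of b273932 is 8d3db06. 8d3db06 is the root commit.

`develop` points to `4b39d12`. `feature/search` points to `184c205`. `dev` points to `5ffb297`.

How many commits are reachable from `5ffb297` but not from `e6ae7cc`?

Reachable from 5ffb297: {519390b, 584d901, 5ffb297, 8d3db06, 97a7acb, b19d112, b273932, e6ae7cc}.
Reachable from e6ae7cc: {519390b, 8d3db06, b19d112, b273932, e6ae7cc}.
In 5ffb297's history but not e6ae7cc's: {584d901, 5ffb297, 97a7acb} — 3 commits.

3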